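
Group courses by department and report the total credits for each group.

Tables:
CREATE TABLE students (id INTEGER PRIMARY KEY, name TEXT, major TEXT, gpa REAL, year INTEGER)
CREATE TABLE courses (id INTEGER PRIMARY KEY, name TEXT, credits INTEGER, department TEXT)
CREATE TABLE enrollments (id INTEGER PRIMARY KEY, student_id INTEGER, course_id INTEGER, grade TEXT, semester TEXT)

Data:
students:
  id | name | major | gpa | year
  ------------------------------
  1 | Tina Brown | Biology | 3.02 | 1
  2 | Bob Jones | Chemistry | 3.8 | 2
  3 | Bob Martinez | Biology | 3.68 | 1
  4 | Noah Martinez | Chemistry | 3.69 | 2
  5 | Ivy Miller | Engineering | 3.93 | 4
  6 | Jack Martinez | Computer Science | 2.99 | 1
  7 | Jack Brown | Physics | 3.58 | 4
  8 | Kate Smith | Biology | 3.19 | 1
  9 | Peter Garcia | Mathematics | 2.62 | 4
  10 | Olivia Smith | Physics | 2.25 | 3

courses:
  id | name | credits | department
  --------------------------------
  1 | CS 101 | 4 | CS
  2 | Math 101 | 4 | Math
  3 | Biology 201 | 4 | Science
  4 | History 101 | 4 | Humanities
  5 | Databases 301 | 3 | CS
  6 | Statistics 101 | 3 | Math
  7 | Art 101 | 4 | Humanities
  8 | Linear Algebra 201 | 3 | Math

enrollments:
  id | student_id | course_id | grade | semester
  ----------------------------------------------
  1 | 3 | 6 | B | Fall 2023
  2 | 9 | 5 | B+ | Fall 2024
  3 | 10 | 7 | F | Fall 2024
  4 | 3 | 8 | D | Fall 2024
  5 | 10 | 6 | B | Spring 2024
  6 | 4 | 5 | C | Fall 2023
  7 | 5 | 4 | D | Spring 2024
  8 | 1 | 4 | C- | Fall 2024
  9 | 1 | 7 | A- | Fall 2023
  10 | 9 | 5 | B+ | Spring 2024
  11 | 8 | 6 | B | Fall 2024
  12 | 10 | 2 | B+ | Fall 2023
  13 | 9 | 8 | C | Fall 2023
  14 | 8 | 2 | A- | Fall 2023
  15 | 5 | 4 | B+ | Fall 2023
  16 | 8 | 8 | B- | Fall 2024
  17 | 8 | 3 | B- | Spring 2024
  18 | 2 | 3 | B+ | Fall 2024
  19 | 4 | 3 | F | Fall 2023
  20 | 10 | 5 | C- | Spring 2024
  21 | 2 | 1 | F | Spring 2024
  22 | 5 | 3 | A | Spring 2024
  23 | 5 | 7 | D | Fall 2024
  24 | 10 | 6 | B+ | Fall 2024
SELECT department, SUM(credits) AS sum_credits FROM courses GROUP BY department

Execution result:
department | sum_credits
CS | 7
Humanities | 8
Math | 10
Science | 4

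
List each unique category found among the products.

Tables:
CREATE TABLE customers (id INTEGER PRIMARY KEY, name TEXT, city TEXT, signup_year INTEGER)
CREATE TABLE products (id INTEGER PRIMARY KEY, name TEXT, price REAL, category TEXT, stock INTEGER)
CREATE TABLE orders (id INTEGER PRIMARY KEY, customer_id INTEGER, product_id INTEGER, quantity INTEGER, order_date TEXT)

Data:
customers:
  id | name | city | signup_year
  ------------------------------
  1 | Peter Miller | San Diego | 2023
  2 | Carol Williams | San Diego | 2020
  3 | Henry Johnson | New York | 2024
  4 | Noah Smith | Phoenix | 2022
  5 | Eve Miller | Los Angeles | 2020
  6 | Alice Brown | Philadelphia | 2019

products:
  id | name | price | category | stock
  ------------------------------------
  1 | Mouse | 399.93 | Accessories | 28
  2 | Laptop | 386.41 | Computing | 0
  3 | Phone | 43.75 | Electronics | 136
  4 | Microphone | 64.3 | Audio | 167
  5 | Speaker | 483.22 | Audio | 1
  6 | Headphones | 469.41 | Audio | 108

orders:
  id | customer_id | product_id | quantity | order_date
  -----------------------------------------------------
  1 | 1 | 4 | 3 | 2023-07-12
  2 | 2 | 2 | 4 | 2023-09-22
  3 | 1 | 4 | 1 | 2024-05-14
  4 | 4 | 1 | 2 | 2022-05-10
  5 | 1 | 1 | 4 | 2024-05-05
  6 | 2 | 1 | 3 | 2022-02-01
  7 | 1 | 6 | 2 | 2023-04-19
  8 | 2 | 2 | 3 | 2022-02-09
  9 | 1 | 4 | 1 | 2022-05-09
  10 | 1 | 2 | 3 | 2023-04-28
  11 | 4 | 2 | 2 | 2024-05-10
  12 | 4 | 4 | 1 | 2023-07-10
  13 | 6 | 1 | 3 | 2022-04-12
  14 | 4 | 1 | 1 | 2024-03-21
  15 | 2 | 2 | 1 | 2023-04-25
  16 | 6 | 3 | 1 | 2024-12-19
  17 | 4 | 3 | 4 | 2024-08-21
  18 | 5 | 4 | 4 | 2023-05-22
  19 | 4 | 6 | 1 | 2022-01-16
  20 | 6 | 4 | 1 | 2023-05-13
SELECT DISTINCT category FROM products

Execution result:
category
Accessories
Computing
Electronics
Audio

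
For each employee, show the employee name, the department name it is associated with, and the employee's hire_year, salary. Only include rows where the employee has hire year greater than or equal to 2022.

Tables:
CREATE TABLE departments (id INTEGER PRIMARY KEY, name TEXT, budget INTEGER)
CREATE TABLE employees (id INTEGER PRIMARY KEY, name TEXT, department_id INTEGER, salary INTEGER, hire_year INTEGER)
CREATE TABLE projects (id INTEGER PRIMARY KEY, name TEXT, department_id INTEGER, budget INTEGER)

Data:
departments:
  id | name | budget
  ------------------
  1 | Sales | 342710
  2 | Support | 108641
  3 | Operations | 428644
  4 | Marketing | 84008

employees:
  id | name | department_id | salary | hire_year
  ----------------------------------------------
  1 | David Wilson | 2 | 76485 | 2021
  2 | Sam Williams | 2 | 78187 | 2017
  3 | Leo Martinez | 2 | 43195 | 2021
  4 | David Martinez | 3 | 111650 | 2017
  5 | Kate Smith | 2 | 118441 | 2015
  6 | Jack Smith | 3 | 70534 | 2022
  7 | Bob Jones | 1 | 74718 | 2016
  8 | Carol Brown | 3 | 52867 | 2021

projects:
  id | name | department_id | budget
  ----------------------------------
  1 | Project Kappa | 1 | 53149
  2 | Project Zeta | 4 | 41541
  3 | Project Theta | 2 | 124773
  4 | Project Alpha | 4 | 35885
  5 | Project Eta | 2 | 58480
SELECT c.name, p.name AS department, c.hire_year, c.salary FROM employees c JOIN departments p ON c.department_id = p.id WHERE c.hire_year >= 2022

Execution result:
name | department | hire_year | salary
Jack Smith | Operations | 2022 | 70534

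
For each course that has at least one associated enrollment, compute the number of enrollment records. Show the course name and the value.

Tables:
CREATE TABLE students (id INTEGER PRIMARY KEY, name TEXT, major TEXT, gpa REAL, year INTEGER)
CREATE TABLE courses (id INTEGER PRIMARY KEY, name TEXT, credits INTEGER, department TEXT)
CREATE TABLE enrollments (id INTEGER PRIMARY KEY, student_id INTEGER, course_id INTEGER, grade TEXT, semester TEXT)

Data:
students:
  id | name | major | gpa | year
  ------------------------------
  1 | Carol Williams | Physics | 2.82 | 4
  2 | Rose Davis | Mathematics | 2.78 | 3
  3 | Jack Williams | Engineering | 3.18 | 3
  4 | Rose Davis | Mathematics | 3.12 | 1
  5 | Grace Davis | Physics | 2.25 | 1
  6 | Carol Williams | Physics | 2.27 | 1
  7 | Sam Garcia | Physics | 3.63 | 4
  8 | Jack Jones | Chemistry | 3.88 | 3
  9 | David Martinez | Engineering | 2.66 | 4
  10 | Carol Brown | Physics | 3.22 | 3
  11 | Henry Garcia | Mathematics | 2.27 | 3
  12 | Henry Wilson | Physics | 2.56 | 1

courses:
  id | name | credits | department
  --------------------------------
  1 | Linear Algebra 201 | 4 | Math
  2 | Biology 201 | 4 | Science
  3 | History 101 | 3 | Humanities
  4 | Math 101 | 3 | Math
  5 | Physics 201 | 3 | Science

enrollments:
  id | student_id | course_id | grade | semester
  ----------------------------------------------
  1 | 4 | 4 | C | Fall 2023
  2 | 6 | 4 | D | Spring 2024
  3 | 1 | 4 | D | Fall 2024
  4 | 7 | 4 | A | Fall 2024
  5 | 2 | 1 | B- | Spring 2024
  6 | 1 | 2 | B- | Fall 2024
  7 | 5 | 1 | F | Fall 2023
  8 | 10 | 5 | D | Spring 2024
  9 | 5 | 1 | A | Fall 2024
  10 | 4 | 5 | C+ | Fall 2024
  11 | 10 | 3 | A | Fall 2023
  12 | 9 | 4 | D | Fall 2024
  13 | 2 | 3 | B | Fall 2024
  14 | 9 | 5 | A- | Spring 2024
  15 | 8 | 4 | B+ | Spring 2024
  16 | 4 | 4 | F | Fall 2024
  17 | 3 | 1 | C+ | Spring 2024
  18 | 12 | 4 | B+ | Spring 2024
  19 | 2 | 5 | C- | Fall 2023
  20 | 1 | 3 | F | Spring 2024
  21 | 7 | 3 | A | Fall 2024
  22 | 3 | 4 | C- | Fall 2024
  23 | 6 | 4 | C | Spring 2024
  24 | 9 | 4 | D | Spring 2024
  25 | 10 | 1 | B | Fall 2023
SELECT p.name, COUNT(*) AS n FROM enrollments c JOIN courses p ON c.course_id = p.id GROUP BY p.id, p.name

Execution result:
name | n
Linear Algebra 201 | 5
Biology 201 | 1
History 101 | 4
Math 101 | 11
Physics 201 | 4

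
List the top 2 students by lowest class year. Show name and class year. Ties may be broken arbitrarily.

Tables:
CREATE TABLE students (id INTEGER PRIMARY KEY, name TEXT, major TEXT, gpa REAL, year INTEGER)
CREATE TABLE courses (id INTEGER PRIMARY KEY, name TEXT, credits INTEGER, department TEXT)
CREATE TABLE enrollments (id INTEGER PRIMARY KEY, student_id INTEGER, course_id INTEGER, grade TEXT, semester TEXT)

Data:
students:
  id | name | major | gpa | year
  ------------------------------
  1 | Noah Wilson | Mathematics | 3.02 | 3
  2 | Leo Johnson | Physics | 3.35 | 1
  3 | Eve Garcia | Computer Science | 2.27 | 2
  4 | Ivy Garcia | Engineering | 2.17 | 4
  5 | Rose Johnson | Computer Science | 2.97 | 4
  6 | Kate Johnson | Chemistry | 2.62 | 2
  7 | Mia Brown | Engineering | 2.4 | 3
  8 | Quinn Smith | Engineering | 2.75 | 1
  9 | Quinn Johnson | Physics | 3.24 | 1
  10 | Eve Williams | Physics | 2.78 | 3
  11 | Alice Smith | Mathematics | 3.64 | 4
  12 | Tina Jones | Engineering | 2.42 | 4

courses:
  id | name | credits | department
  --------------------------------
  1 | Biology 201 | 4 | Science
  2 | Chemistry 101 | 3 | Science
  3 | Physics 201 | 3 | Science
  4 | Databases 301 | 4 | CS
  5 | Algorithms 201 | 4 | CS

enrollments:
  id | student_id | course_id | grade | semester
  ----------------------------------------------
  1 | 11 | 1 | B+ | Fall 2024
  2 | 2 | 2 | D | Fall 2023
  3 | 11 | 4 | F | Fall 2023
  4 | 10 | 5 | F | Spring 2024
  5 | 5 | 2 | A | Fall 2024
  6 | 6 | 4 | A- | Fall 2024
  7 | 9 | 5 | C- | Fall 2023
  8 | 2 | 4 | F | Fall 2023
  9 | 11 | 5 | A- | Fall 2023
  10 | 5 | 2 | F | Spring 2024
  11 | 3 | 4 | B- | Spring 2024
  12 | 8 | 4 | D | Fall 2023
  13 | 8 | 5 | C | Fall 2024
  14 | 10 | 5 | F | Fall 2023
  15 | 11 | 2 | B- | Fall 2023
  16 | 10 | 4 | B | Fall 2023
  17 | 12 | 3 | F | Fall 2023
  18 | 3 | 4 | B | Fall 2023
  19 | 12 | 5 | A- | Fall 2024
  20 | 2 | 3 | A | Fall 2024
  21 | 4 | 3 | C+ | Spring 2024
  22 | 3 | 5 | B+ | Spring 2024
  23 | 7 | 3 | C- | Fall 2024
SELECT name, year FROM students ORDER BY year ASC LIMIT 2

Execution result:
name | year
Leo Johnson | 1
Quinn Smith | 1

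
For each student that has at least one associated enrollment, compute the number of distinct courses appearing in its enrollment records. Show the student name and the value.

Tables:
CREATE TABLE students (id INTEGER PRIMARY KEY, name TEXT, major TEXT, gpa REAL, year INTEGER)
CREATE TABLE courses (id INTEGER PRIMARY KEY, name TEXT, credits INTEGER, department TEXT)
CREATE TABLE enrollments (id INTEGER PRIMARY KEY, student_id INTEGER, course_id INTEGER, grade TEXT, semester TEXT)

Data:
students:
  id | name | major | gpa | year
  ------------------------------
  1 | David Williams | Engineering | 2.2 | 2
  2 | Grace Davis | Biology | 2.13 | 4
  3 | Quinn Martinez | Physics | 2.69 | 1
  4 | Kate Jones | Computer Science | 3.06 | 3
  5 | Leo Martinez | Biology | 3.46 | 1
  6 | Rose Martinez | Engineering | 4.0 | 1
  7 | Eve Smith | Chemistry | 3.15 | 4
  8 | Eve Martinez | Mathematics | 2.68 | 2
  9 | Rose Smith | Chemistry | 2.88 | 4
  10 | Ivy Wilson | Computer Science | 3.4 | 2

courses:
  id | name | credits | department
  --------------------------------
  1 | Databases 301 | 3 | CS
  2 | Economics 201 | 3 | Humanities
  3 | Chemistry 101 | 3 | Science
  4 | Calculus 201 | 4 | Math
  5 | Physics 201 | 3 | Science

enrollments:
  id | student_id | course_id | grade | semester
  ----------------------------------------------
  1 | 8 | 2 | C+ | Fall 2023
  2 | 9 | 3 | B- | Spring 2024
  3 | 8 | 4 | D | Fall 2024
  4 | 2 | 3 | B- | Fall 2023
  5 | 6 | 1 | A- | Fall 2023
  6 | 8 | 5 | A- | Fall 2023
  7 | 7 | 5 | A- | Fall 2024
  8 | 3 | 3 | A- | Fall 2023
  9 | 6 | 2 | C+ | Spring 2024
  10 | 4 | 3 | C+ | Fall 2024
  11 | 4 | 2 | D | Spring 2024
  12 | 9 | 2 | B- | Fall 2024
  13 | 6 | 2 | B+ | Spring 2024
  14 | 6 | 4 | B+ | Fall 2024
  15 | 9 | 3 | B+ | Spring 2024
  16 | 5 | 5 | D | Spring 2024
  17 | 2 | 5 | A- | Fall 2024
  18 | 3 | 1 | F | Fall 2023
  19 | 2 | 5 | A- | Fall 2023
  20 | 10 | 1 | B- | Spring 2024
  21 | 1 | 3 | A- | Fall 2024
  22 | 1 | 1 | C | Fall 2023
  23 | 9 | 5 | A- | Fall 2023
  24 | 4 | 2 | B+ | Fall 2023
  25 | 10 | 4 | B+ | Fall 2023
SELECT p.name, COUNT(DISTINCT c.course_id) AS distinct_course_count FROM enrollments c JOIN students p ON c.student_id = p.id GROUP BY p.id, p.name

Execution result:
name | distinct_course_count
David Williams | 2
Grace Davis | 2
Quinn Martinez | 2
Kate Jones | 2
Leo Martinez | 1
Rose Martinez | 3
Eve Smith | 1
Eve Martinez | 3
Rose Smith | 3
Ivy Wilson | 2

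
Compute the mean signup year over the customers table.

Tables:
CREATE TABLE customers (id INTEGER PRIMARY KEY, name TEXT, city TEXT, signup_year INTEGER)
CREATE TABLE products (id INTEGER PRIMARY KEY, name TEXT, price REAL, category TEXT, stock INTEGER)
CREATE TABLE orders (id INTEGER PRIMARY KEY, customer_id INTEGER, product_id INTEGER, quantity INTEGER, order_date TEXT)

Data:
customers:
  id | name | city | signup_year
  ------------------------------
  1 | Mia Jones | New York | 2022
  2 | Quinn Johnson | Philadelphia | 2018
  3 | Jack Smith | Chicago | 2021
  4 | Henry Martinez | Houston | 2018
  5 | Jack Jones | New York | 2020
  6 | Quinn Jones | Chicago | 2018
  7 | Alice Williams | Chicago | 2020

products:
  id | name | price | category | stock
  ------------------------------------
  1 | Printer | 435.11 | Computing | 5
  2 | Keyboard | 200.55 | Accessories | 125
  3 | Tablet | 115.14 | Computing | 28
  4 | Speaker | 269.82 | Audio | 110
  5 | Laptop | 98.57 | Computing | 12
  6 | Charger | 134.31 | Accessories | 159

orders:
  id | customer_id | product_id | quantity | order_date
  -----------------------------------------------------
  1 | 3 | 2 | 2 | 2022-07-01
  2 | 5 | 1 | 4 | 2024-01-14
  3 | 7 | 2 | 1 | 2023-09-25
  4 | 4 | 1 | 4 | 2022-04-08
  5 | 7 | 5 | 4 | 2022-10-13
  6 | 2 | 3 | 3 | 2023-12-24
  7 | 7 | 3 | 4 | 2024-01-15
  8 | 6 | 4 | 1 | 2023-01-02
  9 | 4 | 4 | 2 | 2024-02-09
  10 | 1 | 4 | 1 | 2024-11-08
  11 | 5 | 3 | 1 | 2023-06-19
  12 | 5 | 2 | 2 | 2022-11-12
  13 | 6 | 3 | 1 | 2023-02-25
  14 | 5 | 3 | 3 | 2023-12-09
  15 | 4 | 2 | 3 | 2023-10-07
SELECT AVG(signup_year) FROM customers

Execution result:
2019.57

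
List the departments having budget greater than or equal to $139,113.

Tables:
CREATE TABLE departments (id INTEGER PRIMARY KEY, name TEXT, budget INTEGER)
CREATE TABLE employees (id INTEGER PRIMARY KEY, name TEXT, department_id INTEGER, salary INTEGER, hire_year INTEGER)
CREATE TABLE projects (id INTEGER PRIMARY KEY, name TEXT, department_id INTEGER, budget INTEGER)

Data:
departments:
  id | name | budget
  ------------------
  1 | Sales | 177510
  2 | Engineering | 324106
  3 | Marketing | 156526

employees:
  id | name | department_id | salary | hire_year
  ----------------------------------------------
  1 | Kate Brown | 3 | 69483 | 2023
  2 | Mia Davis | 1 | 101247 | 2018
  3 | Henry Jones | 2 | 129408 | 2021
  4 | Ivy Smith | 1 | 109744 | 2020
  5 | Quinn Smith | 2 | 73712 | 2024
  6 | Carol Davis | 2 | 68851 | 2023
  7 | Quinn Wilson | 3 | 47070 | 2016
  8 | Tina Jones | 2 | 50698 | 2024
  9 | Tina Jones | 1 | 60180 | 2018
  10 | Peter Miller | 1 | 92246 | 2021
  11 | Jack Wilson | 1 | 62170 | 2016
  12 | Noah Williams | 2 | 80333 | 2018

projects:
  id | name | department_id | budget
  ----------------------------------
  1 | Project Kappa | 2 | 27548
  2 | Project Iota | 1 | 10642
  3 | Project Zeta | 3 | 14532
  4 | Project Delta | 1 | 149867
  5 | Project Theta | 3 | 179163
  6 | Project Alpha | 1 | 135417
SELECT name, budget FROM departments WHERE budget >= 139113

Execution result:
name | budget
Sales | 177510
Engineering | 324106
Marketing | 156526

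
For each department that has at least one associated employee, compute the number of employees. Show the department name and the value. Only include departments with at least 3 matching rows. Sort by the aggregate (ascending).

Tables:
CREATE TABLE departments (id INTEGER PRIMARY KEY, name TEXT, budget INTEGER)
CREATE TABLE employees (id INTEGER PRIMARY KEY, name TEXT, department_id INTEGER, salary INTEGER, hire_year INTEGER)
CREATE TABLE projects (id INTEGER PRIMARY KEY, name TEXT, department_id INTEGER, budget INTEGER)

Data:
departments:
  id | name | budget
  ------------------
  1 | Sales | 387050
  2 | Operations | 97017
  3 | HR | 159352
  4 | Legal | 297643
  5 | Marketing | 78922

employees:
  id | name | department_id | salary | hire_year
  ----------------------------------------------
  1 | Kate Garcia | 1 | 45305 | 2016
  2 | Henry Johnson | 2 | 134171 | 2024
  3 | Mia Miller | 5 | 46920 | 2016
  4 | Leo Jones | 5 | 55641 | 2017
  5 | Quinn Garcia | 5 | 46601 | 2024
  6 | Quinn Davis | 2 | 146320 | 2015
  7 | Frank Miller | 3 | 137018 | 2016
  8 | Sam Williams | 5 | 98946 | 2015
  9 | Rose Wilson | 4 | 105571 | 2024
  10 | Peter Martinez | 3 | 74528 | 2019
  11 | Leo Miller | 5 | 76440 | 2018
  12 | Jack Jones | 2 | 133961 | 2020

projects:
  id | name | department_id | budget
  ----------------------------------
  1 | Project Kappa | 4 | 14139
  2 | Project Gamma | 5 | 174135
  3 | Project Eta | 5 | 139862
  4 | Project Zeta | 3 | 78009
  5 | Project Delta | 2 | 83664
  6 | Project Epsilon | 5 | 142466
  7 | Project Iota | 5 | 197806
SELECT p.name, COUNT(*) AS n FROM employees c JOIN departments p ON c.department_id = p.id GROUP BY p.id, p.name HAVING COUNT(*) >= 3 ORDER BY n ASC

Execution result:
name | n
Operations | 3
Marketing | 5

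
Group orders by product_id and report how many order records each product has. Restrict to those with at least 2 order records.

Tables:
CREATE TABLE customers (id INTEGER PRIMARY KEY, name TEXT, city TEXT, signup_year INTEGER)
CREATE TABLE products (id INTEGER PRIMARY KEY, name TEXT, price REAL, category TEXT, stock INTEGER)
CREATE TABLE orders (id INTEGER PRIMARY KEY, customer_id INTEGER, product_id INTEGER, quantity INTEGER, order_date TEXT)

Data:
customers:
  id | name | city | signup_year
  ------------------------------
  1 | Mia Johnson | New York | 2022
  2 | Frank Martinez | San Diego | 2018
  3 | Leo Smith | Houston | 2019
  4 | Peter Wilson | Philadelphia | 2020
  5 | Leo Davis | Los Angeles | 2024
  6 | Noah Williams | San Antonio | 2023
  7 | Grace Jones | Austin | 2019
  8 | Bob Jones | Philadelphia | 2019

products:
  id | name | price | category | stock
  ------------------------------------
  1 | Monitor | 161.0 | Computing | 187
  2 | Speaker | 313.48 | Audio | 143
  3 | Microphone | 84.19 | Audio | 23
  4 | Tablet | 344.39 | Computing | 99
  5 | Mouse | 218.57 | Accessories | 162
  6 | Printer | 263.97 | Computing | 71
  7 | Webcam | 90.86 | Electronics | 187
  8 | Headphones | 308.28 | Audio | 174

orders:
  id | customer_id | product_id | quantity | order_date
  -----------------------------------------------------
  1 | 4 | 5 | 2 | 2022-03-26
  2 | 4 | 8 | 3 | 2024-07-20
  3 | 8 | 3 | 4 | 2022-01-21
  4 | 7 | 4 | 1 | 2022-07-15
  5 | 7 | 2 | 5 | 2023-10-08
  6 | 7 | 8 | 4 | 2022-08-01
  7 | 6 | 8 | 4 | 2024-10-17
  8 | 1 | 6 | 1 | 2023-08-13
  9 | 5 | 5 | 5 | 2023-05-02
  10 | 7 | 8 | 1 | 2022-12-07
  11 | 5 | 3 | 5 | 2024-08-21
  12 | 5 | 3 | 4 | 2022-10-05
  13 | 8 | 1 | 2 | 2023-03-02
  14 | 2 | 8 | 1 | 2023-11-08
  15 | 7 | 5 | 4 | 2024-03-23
SELECT product_id, COUNT(*) AS order_count FROM orders GROUP BY product_id HAVING COUNT(*) >= 2

Execution result:
product_id | order_count
3 | 3
5 | 3
8 | 5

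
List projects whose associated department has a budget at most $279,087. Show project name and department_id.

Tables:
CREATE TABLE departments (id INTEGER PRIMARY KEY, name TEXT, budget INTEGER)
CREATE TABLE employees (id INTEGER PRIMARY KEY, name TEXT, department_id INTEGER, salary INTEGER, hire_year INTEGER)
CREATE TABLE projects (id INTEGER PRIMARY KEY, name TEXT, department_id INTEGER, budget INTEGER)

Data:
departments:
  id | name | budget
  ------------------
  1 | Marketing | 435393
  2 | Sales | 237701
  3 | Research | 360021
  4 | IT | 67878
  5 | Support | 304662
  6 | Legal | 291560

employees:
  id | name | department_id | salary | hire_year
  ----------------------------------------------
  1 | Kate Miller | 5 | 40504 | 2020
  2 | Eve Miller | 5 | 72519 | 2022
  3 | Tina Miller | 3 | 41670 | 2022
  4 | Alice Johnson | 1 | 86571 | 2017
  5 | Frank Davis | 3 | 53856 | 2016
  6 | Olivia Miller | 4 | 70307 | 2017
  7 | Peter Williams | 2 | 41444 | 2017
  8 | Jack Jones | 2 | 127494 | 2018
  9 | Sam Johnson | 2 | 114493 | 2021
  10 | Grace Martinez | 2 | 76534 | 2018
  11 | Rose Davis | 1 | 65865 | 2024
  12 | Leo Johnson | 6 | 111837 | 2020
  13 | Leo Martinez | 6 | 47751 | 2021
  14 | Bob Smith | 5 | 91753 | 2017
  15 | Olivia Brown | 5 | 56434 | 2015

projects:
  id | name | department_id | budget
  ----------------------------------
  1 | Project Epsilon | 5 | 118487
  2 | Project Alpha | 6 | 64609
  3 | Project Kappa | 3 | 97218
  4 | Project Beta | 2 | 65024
SELECT name, department_id FROM projects WHERE department_id IN (SELECT id FROM departments WHERE budget <= 279087)

Execution result:
name | department_id
Project Beta | 2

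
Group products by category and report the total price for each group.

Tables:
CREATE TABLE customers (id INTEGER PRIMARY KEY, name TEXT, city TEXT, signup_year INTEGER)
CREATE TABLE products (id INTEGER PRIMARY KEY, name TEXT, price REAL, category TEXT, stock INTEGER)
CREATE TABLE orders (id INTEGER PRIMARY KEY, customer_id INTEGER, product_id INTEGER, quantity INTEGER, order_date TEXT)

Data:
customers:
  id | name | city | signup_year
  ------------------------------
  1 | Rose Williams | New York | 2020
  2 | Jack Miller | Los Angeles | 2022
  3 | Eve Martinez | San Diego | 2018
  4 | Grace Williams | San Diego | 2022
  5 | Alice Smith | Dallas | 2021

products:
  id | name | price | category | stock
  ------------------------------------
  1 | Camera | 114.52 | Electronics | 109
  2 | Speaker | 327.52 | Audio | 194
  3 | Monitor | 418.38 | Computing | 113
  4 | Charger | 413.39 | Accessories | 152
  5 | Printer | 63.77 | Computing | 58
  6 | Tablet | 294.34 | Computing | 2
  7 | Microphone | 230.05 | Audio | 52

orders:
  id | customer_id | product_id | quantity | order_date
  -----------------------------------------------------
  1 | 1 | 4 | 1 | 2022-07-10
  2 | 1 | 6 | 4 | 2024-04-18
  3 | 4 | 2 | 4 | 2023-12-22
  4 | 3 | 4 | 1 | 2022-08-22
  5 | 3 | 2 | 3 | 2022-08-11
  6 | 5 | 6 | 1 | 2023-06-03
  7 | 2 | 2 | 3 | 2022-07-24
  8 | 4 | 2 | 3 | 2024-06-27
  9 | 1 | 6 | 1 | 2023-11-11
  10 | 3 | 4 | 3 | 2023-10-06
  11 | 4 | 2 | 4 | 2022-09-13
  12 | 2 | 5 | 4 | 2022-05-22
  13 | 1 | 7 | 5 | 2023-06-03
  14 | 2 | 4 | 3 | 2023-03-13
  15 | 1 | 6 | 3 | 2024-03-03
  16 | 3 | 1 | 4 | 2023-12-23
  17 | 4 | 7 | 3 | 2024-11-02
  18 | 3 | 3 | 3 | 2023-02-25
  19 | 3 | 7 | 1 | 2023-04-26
SELECT category, SUM(price) AS sum_price FROM products GROUP BY category

Execution result:
category | sum_price
Accessories | 413.39
Audio | 557.57
Computing | 776.49
Electronics | 114.52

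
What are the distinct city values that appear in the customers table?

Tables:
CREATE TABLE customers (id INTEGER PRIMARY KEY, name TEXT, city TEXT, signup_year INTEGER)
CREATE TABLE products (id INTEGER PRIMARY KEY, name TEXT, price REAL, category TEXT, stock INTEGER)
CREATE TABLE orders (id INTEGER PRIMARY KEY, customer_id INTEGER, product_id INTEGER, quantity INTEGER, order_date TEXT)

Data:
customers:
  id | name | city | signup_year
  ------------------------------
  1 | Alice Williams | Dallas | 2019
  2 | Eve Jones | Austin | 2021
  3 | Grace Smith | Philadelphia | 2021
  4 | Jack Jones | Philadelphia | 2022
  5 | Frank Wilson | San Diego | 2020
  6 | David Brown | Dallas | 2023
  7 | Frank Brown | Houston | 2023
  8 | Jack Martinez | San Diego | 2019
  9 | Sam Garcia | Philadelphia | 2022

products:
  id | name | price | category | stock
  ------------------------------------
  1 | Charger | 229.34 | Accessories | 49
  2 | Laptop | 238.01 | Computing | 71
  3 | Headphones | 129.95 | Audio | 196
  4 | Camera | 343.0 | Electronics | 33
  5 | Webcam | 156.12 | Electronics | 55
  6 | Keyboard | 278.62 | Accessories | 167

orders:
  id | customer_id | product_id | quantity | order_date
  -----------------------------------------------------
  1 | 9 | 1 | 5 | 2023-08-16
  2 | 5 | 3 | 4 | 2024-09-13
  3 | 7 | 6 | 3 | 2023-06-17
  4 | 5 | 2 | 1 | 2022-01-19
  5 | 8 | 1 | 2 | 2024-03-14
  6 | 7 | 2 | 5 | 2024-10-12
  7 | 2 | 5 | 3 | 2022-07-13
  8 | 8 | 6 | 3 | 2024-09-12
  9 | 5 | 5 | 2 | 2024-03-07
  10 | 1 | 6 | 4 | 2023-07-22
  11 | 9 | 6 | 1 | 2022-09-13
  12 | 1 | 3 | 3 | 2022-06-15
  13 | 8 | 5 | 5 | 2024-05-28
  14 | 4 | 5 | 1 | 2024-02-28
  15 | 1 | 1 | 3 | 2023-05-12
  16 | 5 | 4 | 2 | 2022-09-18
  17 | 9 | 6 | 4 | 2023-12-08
SELECT DISTINCT city FROM customers

Execution result:
city
Dallas
Austin
Philadelphia
San Diego
Houston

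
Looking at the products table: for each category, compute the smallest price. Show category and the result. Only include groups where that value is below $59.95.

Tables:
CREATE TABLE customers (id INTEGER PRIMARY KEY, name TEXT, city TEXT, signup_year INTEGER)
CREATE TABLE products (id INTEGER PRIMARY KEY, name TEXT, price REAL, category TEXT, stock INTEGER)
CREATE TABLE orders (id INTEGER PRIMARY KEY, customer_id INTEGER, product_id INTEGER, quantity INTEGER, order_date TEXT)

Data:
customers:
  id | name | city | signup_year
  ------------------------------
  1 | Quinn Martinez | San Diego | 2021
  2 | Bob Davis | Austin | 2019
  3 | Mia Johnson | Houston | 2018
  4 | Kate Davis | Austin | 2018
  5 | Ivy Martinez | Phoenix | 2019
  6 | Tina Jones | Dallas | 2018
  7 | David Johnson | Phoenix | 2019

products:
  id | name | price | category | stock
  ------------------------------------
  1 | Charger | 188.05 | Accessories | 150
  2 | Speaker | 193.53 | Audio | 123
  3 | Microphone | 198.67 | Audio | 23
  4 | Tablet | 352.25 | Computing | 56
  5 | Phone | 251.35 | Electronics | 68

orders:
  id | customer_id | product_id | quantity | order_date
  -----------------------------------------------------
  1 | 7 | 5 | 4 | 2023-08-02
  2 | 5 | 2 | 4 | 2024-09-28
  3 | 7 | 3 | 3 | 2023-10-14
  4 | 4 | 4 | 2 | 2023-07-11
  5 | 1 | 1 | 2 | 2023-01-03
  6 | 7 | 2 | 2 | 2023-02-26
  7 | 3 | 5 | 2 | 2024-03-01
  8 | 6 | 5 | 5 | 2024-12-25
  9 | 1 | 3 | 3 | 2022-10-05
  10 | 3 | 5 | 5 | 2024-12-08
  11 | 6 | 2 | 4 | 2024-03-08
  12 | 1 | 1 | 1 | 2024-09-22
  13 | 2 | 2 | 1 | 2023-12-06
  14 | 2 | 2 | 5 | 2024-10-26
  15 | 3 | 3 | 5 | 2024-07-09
SELECT category, MIN(price) AS min_price FROM products GROUP BY category HAVING MIN(price) < 59.95

Execution result:
(no rows)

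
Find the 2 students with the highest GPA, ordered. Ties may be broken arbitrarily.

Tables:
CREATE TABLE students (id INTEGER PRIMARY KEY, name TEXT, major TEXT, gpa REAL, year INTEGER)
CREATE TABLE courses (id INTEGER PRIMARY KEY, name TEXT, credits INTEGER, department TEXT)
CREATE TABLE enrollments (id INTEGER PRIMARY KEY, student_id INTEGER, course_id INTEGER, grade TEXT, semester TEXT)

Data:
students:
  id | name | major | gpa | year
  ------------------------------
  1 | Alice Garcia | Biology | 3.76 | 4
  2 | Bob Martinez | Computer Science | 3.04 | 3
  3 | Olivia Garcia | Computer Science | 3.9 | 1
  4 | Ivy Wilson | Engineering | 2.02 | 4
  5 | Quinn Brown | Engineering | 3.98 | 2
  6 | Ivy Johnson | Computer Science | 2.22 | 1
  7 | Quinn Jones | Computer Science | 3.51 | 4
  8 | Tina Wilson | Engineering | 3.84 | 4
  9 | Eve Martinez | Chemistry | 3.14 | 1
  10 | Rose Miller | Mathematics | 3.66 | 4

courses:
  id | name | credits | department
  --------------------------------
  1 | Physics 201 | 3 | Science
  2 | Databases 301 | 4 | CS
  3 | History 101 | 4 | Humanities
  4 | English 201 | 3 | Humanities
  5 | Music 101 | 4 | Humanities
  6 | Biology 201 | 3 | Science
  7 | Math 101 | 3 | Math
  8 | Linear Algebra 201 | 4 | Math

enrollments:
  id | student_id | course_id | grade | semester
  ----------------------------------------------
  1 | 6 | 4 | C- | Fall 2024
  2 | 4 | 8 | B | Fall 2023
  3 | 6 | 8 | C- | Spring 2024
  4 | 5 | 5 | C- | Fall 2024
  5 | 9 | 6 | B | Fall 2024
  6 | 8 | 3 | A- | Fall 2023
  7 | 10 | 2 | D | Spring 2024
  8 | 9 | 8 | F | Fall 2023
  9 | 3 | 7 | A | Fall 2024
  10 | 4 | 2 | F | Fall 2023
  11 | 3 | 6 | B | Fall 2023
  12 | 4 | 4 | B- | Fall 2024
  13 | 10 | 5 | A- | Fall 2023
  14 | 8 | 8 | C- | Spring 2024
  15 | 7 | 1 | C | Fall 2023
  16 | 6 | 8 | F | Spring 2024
SELECT name, gpa FROM students ORDER BY gpa DESC LIMIT 2

Execution result:
name | gpa
Quinn Brown | 3.98
Olivia Garcia | 3.90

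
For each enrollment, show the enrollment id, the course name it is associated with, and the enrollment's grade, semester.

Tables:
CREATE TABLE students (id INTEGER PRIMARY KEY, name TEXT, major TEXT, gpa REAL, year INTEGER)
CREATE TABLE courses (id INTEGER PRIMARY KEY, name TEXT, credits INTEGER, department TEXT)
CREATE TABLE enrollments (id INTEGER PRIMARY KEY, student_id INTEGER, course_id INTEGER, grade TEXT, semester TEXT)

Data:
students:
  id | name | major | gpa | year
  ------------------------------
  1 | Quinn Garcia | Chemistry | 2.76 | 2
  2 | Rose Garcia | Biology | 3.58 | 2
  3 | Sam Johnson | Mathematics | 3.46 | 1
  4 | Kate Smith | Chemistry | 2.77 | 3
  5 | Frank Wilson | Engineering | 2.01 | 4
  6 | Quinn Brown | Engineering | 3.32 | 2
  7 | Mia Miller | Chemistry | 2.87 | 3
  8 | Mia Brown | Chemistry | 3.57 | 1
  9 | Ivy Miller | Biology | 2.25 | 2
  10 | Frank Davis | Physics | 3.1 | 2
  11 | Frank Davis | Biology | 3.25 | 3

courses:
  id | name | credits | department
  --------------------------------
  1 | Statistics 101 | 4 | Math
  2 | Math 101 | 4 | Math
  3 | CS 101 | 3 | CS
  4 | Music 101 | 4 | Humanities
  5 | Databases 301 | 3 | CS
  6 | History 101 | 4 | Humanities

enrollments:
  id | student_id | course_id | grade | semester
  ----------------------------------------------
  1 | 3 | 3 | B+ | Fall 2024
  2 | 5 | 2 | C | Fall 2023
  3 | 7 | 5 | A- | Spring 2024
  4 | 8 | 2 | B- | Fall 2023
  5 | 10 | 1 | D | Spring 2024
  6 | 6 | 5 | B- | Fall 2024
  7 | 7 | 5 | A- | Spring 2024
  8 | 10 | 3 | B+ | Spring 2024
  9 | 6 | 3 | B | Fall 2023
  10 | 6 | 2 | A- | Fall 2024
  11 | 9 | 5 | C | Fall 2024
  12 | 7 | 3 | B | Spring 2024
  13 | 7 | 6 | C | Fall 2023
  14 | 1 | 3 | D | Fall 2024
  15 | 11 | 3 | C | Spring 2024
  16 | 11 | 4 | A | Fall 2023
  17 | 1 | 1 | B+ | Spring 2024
SELECT c.id, p.name AS course, c.grade, c.semester FROM enrollments c JOIN courses p ON c.course_id = p.id

Execution result:
id | course | grade | semester
1 | CS 101 | B+ | Fall 2024
2 | Math 101 | C | Fall 2023
3 | Databases 301 | A- | Spring 2024
4 | Math 101 | B- | Fall 2023
5 | Statistics 101 | D | Spring 2024
6 | Databases 301 | B- | Fall 2024
7 | Databases 301 | A- | Spring 2024
8 | CS 101 | B+ | Spring 2024
9 | CS 101 | B | Fall 2023
10 | Math 101 | A- | Fall 2024
11 | Databases 301 | C | Fall 2024
12 | CS 101 | B | Spring 2024
13 | History 101 | C | Fall 2023
14 | CS 101 | D | Fall 2024
15 | CS 101 | C | Spring 2024
16 | Music 101 | A | Fall 2023
17 | Statistics 101 | B+ | Spring 2024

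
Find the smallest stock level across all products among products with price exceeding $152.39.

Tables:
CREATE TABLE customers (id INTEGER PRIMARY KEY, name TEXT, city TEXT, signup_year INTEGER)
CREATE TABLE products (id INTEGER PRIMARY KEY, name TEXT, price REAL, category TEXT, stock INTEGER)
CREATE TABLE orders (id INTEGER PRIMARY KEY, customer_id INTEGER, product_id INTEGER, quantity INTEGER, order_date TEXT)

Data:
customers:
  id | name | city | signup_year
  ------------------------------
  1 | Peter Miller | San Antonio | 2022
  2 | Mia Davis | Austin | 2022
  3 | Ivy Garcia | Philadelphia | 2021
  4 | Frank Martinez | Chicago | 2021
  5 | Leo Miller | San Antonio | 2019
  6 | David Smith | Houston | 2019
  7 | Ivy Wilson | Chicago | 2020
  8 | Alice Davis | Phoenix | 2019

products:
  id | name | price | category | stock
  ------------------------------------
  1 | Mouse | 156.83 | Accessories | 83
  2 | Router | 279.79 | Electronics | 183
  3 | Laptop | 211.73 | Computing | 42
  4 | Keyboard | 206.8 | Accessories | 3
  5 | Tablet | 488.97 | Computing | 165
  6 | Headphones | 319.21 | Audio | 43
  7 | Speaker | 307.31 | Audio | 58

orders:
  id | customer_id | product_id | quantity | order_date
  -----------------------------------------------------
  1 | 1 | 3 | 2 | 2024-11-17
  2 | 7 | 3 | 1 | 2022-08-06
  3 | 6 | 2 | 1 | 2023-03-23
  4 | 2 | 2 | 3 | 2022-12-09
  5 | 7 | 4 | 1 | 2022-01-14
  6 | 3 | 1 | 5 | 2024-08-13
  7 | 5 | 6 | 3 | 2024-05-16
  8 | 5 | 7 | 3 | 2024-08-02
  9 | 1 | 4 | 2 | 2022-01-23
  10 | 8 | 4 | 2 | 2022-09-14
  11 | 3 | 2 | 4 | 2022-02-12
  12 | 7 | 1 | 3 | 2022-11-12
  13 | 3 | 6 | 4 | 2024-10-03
SELECT MIN(stock) FROM products WHERE price > 152.39

Execution result:
3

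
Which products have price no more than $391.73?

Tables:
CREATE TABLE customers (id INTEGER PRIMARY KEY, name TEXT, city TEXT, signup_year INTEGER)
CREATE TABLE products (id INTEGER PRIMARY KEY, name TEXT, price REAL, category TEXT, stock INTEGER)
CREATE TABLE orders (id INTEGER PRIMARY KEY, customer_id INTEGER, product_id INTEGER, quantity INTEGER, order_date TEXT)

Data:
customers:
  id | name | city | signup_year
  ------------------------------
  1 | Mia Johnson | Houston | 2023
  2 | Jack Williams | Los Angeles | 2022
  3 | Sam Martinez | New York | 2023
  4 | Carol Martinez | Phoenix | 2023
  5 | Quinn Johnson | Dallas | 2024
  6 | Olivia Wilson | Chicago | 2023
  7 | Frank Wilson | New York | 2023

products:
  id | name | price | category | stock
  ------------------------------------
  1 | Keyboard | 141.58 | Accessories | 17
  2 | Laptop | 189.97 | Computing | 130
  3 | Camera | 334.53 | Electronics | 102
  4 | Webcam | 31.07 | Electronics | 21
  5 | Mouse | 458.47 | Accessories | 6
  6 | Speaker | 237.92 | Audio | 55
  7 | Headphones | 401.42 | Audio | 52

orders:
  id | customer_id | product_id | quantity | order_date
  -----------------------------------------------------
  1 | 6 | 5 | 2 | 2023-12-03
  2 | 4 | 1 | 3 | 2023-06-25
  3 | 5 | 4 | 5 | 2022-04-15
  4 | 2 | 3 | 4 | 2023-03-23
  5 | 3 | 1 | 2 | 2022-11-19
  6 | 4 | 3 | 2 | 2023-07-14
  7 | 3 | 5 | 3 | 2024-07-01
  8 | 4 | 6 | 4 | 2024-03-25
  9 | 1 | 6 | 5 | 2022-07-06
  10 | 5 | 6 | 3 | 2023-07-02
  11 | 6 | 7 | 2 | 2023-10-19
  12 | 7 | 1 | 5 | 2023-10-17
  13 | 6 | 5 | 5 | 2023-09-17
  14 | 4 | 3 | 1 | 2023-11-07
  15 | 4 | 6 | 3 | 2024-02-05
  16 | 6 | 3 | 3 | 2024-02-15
SELECT name, price FROM products WHERE price <= 391.73

Execution result:
name | price
Keyboard | 141.58
Laptop | 189.97
Camera | 334.53
Webcam | 31.07
Speaker | 237.92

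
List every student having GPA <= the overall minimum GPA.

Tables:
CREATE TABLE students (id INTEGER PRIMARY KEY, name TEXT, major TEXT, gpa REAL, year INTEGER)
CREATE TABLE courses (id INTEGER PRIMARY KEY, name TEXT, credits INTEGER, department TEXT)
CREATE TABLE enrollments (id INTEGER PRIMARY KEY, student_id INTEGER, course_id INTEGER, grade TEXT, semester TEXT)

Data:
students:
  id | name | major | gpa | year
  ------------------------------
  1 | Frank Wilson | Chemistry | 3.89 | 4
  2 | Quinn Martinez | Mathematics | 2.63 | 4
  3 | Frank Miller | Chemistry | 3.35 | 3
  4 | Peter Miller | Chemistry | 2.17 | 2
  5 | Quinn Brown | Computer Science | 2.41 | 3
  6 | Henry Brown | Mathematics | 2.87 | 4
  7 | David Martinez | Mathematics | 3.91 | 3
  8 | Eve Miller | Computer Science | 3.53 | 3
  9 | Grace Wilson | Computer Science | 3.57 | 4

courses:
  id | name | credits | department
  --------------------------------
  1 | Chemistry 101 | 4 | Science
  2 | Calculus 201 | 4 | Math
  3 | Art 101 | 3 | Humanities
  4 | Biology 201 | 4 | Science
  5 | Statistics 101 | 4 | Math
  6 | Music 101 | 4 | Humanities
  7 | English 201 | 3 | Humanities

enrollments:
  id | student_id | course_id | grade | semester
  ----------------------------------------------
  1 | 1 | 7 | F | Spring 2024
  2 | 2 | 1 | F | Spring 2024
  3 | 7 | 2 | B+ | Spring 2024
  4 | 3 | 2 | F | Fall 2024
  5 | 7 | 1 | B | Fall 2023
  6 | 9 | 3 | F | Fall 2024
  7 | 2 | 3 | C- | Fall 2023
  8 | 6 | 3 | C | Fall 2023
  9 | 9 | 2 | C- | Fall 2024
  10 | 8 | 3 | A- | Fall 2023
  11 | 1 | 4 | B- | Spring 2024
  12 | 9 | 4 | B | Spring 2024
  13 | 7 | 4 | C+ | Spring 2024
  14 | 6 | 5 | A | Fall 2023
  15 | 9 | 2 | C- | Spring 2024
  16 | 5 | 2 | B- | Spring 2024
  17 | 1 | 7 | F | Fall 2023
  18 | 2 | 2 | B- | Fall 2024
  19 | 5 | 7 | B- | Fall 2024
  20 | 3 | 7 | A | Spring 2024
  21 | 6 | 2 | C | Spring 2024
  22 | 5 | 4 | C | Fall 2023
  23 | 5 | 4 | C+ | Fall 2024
SELECT name, gpa FROM students WHERE gpa <= (SELECT MIN(gpa) FROM students)

Execution result:
name | gpa
Peter Miller | 2.17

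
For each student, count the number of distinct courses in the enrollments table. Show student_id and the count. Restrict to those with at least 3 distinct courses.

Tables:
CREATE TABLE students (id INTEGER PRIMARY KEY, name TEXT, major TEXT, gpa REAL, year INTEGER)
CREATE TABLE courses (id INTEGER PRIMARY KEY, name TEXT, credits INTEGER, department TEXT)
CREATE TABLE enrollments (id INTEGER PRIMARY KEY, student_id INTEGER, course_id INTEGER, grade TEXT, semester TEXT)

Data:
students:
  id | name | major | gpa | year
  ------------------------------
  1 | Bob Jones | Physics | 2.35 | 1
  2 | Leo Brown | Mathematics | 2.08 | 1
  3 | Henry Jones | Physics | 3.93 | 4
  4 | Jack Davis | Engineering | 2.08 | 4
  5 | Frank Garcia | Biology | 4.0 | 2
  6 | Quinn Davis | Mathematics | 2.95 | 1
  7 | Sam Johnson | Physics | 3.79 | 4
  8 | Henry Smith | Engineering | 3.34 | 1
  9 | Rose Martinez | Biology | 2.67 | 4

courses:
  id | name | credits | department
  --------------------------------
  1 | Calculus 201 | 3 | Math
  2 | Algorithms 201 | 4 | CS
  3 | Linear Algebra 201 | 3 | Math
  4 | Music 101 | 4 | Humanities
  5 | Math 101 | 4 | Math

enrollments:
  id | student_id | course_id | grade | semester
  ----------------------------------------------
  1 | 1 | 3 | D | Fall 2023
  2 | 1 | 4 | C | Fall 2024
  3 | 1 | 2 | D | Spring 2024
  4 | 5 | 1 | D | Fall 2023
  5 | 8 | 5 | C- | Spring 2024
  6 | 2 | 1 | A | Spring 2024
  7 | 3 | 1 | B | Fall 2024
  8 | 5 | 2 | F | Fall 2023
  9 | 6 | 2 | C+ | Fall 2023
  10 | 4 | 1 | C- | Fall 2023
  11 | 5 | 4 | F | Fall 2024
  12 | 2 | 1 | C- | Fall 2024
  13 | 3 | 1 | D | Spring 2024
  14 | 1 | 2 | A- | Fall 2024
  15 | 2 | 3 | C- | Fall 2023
SELECT student_id, COUNT(DISTINCT course_id) AS distinct_course_count FROM enrollments GROUP BY student_id HAVING COUNT(DISTINCT course_id) >= 3

Execution result:
student_id | distinct_course_count
1 | 3
5 | 3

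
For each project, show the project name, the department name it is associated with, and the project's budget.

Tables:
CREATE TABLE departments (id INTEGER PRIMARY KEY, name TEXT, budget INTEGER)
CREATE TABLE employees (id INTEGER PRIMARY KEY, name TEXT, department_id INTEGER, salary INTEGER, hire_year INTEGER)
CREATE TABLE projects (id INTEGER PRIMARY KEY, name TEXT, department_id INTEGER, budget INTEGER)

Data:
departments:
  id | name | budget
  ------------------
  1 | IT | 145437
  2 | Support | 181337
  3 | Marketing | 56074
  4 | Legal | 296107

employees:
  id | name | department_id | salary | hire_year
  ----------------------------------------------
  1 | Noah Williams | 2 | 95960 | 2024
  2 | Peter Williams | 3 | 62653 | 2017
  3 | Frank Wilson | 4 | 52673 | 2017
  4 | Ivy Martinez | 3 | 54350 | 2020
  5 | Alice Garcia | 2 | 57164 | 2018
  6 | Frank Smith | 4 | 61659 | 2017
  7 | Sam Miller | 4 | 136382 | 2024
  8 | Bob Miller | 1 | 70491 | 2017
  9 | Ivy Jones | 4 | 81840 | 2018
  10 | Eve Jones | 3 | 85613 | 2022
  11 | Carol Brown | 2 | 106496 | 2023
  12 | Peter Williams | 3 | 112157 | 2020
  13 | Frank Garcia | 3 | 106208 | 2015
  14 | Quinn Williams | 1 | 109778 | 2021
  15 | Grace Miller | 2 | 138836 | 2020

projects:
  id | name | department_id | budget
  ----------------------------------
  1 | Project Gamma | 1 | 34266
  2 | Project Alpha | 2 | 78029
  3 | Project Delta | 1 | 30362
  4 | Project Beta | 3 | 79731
SELECT c.name, p.name AS department, c.budget FROM projects c JOIN departments p ON c.department_id = p.id

Execution result:
name | department | budget
Project Gamma | IT | 34266
Project Alpha | Support | 78029
Project Delta | IT | 30362
Project Beta | Marketing | 79731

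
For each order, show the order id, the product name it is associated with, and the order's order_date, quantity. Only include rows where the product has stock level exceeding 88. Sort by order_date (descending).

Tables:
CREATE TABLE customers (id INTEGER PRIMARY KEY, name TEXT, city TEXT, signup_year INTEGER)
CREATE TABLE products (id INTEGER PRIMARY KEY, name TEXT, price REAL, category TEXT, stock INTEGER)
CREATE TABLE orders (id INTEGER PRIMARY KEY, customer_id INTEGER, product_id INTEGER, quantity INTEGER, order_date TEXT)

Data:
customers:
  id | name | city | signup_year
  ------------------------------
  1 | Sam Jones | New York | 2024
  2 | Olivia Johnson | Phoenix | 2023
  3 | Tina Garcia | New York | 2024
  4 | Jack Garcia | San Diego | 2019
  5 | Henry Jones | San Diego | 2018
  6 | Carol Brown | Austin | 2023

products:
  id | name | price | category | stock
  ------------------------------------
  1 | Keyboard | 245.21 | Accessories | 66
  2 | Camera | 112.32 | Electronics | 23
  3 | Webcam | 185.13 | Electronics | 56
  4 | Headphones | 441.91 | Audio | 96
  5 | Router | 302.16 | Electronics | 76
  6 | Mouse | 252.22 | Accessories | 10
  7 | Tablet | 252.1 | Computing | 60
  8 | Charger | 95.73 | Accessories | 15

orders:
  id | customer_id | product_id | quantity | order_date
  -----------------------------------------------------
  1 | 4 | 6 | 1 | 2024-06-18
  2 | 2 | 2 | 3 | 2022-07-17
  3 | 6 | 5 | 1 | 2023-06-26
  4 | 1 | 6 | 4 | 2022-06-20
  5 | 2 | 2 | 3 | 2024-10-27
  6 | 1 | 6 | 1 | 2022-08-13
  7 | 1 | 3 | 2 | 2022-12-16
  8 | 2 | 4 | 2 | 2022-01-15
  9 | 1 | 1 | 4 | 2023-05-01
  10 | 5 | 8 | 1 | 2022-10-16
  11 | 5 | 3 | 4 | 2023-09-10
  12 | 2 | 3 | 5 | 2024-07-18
SELECT c.id, p.name AS product, c.order_date, c.quantity FROM orders c JOIN products p ON c.product_id = p.id WHERE p.stock > 88 ORDER BY c.order_date DESC

Execution result:
id | product | order_date | quantity
8 | Headphones | 2022-01-15 | 2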